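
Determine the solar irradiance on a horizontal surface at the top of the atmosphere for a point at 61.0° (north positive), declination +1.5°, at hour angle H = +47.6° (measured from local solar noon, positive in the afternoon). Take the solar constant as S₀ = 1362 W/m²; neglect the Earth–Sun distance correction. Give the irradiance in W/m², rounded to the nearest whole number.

cos θ_z = sin φ sin δ + cos φ cos δ cos H = (0.8746)(0.0262) + (0.4848)(0.9997)(0.6743) = 0.3497.
Top-of-atmosphere irradiance = S₀ cos θ_z = 1362 × 0.3497 = 476.29 W/m².

476 W/m²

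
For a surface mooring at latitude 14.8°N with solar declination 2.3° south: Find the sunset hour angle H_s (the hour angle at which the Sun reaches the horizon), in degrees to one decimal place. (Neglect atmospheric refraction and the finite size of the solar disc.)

89.4°

−tan φ tan δ = −(0.2642)(-0.0402) = 0.0106; H_s = arccos(0.0106) = 89.39°.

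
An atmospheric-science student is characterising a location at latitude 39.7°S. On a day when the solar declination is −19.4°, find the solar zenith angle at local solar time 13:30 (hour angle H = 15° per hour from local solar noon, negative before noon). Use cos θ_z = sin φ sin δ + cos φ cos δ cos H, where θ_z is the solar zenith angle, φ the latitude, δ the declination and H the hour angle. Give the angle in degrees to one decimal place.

Hour angle H = 15° × (13.5 − 12) = 22.50°.
With φ = -39.7°, δ = -19.4°, H = 22.50°: sin φ sin δ = 0.2122, cos φ cos δ cos H = 0.6705, so cos θ_z = 0.8827.
θ_z = arccos(0.8827) = 28.03°.

28.0°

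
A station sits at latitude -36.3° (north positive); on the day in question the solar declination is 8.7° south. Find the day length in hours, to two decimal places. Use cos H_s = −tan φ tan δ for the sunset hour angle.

12.86 hours

The sunset hour angle satisfies cos H_s = −tan φ tan δ = -0.1124, giving H_s = 96.45°.
Day length = 2 H_s / 15° h⁻¹ = 192.90° / 15 = 12.860 h.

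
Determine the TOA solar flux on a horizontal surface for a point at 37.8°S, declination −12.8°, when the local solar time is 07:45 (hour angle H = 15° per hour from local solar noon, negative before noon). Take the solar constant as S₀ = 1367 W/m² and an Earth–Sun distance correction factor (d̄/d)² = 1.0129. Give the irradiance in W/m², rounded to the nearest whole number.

660 W/m²

Hour angle H = 15° × (7.75 − 12) = -63.75°.
With φ = -37.8°, δ = -12.8°, H = -63.75°: sin φ sin δ = 0.1358, cos φ cos δ cos H = 0.3408, so cos θ_z = 0.4766.
Top-of-atmosphere irradiance = S₀ (d̄/d)² cos θ_z = 1367 × 1.0129 × 0.4766 = 659.92 W/m².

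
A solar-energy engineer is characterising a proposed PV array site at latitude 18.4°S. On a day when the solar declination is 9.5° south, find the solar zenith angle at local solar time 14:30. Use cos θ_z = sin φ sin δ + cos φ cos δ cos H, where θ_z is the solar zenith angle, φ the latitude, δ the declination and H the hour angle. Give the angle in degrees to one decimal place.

37.4°

Hour angle H = 15° × (14.5 − 12) = 37.50°.
cos θ_z = sin(-18.4°) sin(-9.5°) + cos(-18.4°) cos(-9.5°) cos(37.50°) = 0.0521 + 0.7425 = 0.7946.
θ_z = arccos(0.7946) = 37.38°.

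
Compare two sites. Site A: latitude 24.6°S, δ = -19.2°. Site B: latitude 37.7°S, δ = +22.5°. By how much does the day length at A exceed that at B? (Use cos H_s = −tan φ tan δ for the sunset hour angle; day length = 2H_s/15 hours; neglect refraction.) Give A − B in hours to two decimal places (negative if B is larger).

A: H_s = arccos(−tan -24.6° · tan -19.2°) = 99.17°, so 2H_s/15 = 13.2227 h.
B: H_s = arccos(−tan -37.7° · tan 22.5°) = 71.33°, so 2H_s/15 = 9.5107 h.
A − B = 13.2227 − 9.5107 = 3.7120 h.

+3.71 h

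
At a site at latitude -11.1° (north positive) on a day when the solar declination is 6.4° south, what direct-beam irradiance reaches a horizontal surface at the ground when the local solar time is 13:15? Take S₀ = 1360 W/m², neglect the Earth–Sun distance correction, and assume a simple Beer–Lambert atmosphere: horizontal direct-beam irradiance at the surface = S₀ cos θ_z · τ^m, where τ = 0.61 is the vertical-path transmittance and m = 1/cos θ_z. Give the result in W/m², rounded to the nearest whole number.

762 W/m²

Hour angle H = 15° × (13.25 − 12) = 18.75°.
cos θ_z = sin(-11.1°) sin(-6.4°) + cos(-11.1°) cos(-6.4°) cos(18.75°) = 0.0215 + 0.9234 = 0.9449.
Air mass m = 1/cos θ_z = 1/0.9449 = 1.058; τ^m = 0.61^1.058 = 0.5928.
Surface direct beam = 1360 × 0.9449 × 0.5928 = 761.79 W/m².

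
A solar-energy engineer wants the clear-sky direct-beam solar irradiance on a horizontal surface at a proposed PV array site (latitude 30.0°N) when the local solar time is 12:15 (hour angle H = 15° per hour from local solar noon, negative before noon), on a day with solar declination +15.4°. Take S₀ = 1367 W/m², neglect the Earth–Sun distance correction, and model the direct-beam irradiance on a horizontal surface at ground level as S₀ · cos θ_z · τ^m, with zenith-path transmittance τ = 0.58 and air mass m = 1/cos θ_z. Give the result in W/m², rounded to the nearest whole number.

751 W/m²

Hour angle H = 15° × (12.25 − 12) = 3.75°.
cos θ_z = sin φ sin δ + cos φ cos δ cos H = (0.5000)(0.2656) + (0.8660)(0.9641)(0.9979) = 0.9660.
Air mass m = 1/cos θ_z = 1/0.9660 = 1.035; τ^m = 0.58^1.035 = 0.5690.
Surface direct beam = 1367 × 0.9660 × 0.5690 = 751.38 W/m².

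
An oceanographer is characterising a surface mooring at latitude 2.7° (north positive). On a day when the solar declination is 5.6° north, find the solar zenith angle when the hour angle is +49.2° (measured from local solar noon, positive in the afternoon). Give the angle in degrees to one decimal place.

With φ = 2.7°, δ = 5.6°, H = 49.20°: sin φ sin δ = 0.0046, cos φ cos δ cos H = 0.6496, so cos θ_z = 0.6542.
θ_z = arccos(0.6542) = 49.14°.

49.1°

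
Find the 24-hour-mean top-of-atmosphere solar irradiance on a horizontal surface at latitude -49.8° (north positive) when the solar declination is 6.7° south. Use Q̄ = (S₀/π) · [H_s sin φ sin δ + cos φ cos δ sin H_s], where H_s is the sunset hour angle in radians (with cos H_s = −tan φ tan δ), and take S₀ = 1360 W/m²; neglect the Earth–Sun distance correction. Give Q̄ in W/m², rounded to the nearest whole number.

cos H_s = −tan(-49.8°) · tan(-6.7°) = -0.1390, so H_s = arccos(-0.1390) = 97.99°. In radians, H_s = 1.7102.
H_s sin φ sin δ = 1.7102 × -0.7638 × -0.1167 = 0.1524.
cos φ cos δ sin H_s = 0.6455 × 0.9932 × 0.9903 = 0.6349.
Q̄ = (1360/π) × (0.1524 + 0.6349) = 432.90 × 0.7873 = 340.82 W/m².

341 W/m²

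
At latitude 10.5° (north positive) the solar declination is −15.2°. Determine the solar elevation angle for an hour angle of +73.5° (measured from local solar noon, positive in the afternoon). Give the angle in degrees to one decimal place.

12.8°

cos θ_z = sin φ sin δ + cos φ cos δ cos H = (0.1822)(-0.2622) + (0.9833)(0.9650)(0.2840) = 0.2217.
θ_z = arccos(0.2217) = 77.19°, so the elevation is 90° − 77.19° = 12.81°.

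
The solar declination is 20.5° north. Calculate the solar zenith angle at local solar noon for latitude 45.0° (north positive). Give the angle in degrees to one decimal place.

At local solar noon the hour angle is zero, so the zenith angle is |φ − δ| = |45.0° − (20.5°)| = 24.5°.

24.5°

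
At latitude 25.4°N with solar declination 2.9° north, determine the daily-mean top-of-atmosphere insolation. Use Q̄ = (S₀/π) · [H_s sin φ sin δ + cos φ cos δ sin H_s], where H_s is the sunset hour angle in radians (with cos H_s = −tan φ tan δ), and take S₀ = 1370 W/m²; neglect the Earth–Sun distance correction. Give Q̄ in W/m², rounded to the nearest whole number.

The sunset hour angle satisfies cos H_s = −tan φ tan δ = -0.0241, giving H_s = 91.38°. In radians, H_s = 1.5949.
H_s sin φ sin δ = 1.5949 × 0.4289 × 0.0506 = 0.0346.
cos φ cos δ sin H_s = 0.9033 × 0.9987 × 0.9997 = 0.9019.
Q̄ = (1370/π) × (0.0346 + 0.9019) = 436.08 × 0.9365 = 408.39 W/m².

408 W/m²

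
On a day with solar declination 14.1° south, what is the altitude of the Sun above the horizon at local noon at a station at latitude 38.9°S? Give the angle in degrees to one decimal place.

At local solar noon the hour angle is zero, so the elevation is 90° − |φ − δ| = 90° − |-38.9° − (-14.1°)| = 90° − 24.8° = 65.2°.

65.2°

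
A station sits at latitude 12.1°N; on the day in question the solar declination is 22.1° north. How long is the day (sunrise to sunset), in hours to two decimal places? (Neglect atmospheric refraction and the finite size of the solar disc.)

12.67 hours

The sunset hour angle satisfies cos H_s = −tan φ tan δ = -0.0871, giving H_s = 95.00°.
Day length = 2 H_s / 15° h⁻¹ = 190.00° / 15 = 12.667 h.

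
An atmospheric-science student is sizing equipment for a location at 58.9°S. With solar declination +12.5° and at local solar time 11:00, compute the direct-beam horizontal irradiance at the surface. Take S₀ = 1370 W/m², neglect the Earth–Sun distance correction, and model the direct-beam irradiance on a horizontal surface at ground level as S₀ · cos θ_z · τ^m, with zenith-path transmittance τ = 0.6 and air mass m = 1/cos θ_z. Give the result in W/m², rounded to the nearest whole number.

Hour angle H = 15° × (11 − 12) = -15.00°.
cos θ_z = sin φ sin δ + cos φ cos δ cos H = (-0.8563)(0.2164) + (0.5165)(0.9763)(0.9659) = 0.3018.
Air mass m = 1/cos θ_z = 1/0.3018 = 3.313; τ^m = 0.6^3.313 = 0.1841.
Surface direct beam = 1370 × 0.3018 × 0.1841 = 76.12 W/m².

76 W/m²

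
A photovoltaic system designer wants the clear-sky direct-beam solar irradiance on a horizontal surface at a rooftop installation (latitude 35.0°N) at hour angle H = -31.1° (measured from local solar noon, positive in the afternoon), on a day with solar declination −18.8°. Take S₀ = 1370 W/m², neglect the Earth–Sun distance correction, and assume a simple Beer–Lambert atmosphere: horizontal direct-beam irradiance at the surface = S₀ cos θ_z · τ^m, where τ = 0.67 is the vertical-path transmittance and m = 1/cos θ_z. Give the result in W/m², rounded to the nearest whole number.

cos θ_z = sin(35.0°) sin(-18.8°) + cos(35.0°) cos(-18.8°) cos(-31.10°) = -0.1848 + 0.6640 = 0.4792.
Air mass m = 1/cos θ_z = 1/0.4792 = 2.087; τ^m = 0.67^2.087 = 0.4335.
Surface direct beam = 1370 × 0.4792 × 0.4335 = 284.59 W/m².

285 W/m²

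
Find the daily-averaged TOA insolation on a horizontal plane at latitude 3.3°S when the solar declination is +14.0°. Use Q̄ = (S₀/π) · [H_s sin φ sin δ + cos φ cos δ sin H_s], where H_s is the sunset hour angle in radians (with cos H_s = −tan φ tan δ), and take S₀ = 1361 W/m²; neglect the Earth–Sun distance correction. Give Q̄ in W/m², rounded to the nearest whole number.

410 W/m²

cos H_s = −tan(-3.3°) · tan(14.0°) = 0.0144, so H_s = arccos(0.0144) = 89.17°. In radians, H_s = 1.5563.
H_s sin φ sin δ = 1.5563 × -0.0576 × 0.2419 = -0.0217.
cos φ cos δ sin H_s = 0.9983 × 0.9703 × 0.9999 = 0.9686.
Q̄ = (1361/π) × (-0.0217 + 0.9686) = 433.22 × 0.9469 = 410.22 W/m².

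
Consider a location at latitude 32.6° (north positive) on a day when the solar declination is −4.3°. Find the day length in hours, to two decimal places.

11.63 hours

The sunset hour angle satisfies cos H_s = −tan φ tan δ = 0.0481, giving H_s = 87.24°.
Day length = 2 H_s / 15° h⁻¹ = 174.48° / 15 = 11.632 h.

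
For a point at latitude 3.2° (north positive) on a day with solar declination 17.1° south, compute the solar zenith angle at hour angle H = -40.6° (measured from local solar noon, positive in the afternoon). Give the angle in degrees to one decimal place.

cos θ_z = sin(3.2°) sin(-17.1°) + cos(3.2°) cos(-17.1°) cos(-40.60°) = -0.0164 + 0.7246 = 0.7082.
θ_z = arccos(0.7082) = 44.91°.

44.9°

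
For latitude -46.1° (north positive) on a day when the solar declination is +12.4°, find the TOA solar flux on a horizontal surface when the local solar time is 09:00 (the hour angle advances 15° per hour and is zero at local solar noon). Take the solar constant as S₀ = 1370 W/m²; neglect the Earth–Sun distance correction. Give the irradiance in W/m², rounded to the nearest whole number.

444 W/m²

Hour angle H = 15° × (9 − 12) = -45.00°.
cos θ_z = sin φ sin δ + cos φ cos δ cos H = (-0.7206)(0.2147) + (0.6934)(0.9767)(0.7071) = 0.3242.
Top-of-atmosphere irradiance = S₀ cos θ_z = 1370 × 0.3242 = 444.15 W/m².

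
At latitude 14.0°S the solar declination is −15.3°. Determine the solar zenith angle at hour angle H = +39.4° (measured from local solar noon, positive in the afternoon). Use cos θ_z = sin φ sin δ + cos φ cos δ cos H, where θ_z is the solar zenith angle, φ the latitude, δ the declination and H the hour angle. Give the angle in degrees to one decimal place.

38.1°

cos θ_z = sin φ sin δ + cos φ cos δ cos H = (-0.2419)(-0.2639) + (0.9703)(0.9646)(0.7727) = 0.7870.
θ_z = arccos(0.7870) = 38.09°.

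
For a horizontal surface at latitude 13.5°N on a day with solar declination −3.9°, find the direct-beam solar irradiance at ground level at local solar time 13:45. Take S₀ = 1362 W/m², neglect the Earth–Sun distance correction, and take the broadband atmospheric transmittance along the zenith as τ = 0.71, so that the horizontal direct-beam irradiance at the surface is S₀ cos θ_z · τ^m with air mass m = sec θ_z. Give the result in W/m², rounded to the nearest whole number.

779 W/m²

Hour angle H = 15° × (13.75 − 12) = 26.25°.
cos θ_z = sin φ sin δ + cos φ cos δ cos H = (0.2334)(-0.0680) + (0.9724)(0.9977)(0.8969) = 0.8543.
Air mass m = 1/cos θ_z = 1/0.8543 = 1.171; τ^m = 0.71^1.171 = 0.6696.
Surface direct beam = 1362 × 0.8543 × 0.6696 = 779.12 W/m².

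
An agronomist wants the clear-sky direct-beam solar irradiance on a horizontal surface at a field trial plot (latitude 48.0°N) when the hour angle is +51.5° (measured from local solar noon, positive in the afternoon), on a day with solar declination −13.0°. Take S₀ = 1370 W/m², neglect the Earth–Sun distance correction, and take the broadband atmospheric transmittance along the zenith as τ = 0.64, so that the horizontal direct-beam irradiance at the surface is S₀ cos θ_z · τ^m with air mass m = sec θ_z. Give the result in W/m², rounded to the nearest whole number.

cos θ_z = sin φ sin δ + cos φ cos δ cos H = (0.7431)(-0.2250) + (0.6691)(0.9744)(0.6225) = 0.2387.
Air mass m = 1/cos θ_z = 1/0.2387 = 4.189; τ^m = 0.64^4.189 = 0.1542.
Surface direct beam = 1370 × 0.2387 × 0.1542 = 50.43 W/m².

50 W/m²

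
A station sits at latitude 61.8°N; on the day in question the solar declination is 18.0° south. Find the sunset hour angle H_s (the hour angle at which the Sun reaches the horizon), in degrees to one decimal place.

cos H_s = −tan(61.8°) · tan(-18.0°) = 0.6060, so H_s = arccos(0.6060) = 52.70°.

52.7°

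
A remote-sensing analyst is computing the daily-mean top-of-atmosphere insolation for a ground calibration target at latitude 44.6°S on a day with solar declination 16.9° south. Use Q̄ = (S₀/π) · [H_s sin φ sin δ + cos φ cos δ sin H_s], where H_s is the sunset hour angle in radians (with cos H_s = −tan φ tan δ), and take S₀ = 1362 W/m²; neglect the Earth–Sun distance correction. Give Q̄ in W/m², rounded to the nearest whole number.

The sunset hour angle satisfies cos H_s = −tan φ tan δ = -0.2996, giving H_s = 107.43°. In radians, H_s = 1.8750.
H_s sin φ sin δ = 1.8750 × -0.7022 × -0.2907 = 0.3827.
cos φ cos δ sin H_s = 0.7120 × 0.9568 × 0.9541 = 0.6500.
Q̄ = (1362/π) × (0.3827 + 0.6500) = 433.54 × 1.0327 = 447.72 W/m².

448 W/m²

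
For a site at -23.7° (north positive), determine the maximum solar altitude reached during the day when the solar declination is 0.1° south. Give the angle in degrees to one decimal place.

At local solar noon the hour angle is zero, so the elevation is 90° − |φ − δ| = 90° − |-23.7° − (-0.1°)| = 90° − 23.6° = 66.4°.

66.4°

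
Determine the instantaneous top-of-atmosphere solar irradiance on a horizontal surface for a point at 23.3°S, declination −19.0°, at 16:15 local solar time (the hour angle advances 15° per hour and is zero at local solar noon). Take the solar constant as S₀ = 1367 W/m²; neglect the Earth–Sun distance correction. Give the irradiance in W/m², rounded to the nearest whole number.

Hour angle H = 15° × (16.25 − 12) = 63.75°.
With φ = -23.3°, δ = -19.0°, H = 63.75°: sin φ sin δ = 0.1288, cos φ cos δ cos H = 0.3841, so cos θ_z = 0.5129.
Top-of-atmosphere irradiance = S₀ cos θ_z = 1367 × 0.5129 = 701.13 W/m².

701 W/m²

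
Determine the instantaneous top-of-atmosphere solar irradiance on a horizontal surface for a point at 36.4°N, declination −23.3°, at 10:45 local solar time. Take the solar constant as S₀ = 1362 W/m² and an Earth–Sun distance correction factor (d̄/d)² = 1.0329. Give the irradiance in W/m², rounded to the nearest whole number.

655 W/m²

Hour angle H = 15° × (10.75 − 12) = -18.75°.
With φ = 36.4°, δ = -23.3°, H = -18.75°: sin φ sin δ = -0.2347, cos φ cos δ cos H = 0.7000, so cos θ_z = 0.4653.
Top-of-atmosphere irradiance = S₀ (d̄/d)² cos θ_z = 1362 × 1.0329 × 0.4653 = 654.59 W/m².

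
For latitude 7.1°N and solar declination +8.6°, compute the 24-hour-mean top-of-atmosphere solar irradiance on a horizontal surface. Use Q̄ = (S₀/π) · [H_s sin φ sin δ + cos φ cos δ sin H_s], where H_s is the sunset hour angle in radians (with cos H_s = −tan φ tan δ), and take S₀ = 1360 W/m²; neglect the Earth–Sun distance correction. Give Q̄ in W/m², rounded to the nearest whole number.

437 W/m²

cos H_s = −tan(7.1°) · tan(8.6°) = -0.0188, so H_s = arccos(-0.0188) = 91.08°. In radians, H_s = 1.5896.
H_s sin φ sin δ = 1.5896 × 0.1236 × 0.1495 = 0.0294.
cos φ cos δ sin H_s = 0.9923 × 0.9888 × 0.9998 = 0.9810.
Q̄ = (1360/π) × (0.0294 + 0.9810) = 432.90 × 1.0104 = 437.40 W/m².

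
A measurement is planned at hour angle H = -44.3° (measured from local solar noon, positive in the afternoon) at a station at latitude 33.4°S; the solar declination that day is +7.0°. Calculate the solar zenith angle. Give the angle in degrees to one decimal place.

58.3°

cos θ_z = sin(-33.4°) sin(7.0°) + cos(-33.4°) cos(7.0°) cos(-44.30°) = -0.0671 + 0.5930 = 0.5259.
θ_z = arccos(0.5259) = 58.27°.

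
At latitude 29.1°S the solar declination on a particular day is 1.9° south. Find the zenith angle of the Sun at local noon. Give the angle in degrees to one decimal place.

At local solar noon the hour angle is zero, so the zenith angle is |φ − δ| = |-29.1° − (-1.9°)| = 27.2°.

27.2°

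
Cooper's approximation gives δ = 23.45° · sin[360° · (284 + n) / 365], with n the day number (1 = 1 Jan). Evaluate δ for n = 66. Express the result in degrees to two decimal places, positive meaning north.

-5.99°

360 × (284 + 66) / 365 = 345.205°; sin(345.205°) = -0.2554.
δ = 23.45 × -0.2554 = -5.989° ≈ -5.99°.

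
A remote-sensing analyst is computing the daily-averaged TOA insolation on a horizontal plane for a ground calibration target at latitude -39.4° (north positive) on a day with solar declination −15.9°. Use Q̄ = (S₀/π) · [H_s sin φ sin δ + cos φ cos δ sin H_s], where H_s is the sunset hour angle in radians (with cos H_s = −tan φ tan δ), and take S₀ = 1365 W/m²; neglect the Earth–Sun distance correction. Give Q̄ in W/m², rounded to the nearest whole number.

450 W/m²

The sunset hour angle satisfies cos H_s = −tan φ tan δ = -0.2340, giving H_s = 103.53°. In radians, H_s = 1.8069.
H_s sin φ sin δ = 1.8069 × -0.6347 × -0.2740 = 0.3142.
cos φ cos δ sin H_s = 0.7727 × 0.9617 × 0.9723 = 0.7225.
Q̄ = (1365/π) × (0.3142 + 0.7225) = 434.49 × 1.0367 = 450.44 W/m².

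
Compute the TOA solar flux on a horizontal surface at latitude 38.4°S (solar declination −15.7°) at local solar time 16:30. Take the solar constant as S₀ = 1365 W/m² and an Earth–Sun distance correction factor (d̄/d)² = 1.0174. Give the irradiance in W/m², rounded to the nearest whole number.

634 W/m²

Hour angle H = 15° × (16.5 − 12) = 67.50°.
cos θ_z = sin φ sin δ + cos φ cos δ cos H = (-0.6211)(-0.2706) + (0.7837)(0.9627)(0.3827) = 0.4568.
Top-of-atmosphere irradiance = S₀ (d̄/d)² cos θ_z = 1365 × 1.0174 × 0.4568 = 634.38 W/m².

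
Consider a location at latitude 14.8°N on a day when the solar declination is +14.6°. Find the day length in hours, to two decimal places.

The sunset hour angle satisfies cos H_s = −tan φ tan δ = -0.0688, giving H_s = 93.95°.
Day length = 2 H_s / 15° h⁻¹ = 187.90° / 15 = 12.527 h.

12.53 hours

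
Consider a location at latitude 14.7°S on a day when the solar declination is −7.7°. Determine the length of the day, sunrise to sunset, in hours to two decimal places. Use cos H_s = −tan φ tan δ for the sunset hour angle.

12.27 hours

−tan φ tan δ = −(-0.2623)(-0.1352) = -0.0355; H_s = arccos(-0.0355) = 92.03°.
Day length = 2 H_s / 15° h⁻¹ = 184.06° / 15 = 12.271 h.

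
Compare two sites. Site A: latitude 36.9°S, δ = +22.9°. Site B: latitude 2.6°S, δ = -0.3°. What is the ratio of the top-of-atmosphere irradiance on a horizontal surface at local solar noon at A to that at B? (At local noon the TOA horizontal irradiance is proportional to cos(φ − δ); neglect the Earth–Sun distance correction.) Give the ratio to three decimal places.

A: cos θ_z = cos(-36.9° − (22.9°)) = 0.5030.
B: cos θ_z = cos(-2.6° − (-0.3°)) = 0.9992.
Ratio A/B = 0.5030 / 0.9992 = 0.5034.

0.503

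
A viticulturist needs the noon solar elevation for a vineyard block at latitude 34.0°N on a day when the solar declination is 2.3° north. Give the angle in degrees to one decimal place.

58.3°

At local solar noon the hour angle is zero, so the elevation is 90° − |φ − δ| = 90° − |34.0° − (2.3°)| = 90° − 31.7° = 58.3°.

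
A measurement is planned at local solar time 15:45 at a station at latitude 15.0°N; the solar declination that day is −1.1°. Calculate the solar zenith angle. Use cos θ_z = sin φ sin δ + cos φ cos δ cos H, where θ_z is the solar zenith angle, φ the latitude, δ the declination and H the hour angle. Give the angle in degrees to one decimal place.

Hour angle H = 15° × (15.75 − 12) = 56.25°.
With φ = 15.0°, δ = -1.1°, H = 56.25°: sin φ sin δ = -0.0050, cos φ cos δ cos H = 0.5365, so cos θ_z = 0.5315.
θ_z = arccos(0.5315) = 57.89°.

57.9°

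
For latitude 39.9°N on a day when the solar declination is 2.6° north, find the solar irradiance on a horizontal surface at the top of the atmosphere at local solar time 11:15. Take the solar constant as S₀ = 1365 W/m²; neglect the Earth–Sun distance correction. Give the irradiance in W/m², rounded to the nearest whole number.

1066 W/m²

Hour angle H = 15° × (11.25 − 12) = -11.25°.
cos θ_z = sin(39.9°) sin(2.6°) + cos(39.9°) cos(2.6°) cos(-11.25°) = 0.0291 + 0.7516 = 0.7807.
Top-of-atmosphere irradiance = S₀ cos θ_z = 1365 × 0.7807 = 1065.66 W/m².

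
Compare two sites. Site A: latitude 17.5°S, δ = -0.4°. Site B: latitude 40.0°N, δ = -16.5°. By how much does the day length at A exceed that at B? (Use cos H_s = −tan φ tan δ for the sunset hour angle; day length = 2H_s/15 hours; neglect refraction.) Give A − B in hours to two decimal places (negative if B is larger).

+1.94 h

A: H_s = arccos(−tan -17.5° · tan -0.4°) = 90.13°, so 2H_s/15 = 12.0173 h.
B: H_s = arccos(−tan 40.0° · tan -16.5°) = 75.61°, so 2H_s/15 = 10.0813 h.
A − B = 12.0173 − 10.0813 = 1.9360 h.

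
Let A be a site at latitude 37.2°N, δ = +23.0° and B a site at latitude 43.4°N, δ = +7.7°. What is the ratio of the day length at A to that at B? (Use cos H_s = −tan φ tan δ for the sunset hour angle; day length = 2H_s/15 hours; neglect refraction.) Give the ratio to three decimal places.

1.118

A: H_s = arccos(−tan 37.2° · tan 23.0°) = 108.80°, so 2H_s/15 = 14.5067 h.
B: H_s = arccos(−tan 43.4° · tan 7.7°) = 97.35°, so 2H_s/15 = 12.9800 h.
Ratio A/B = 14.5067 / 12.9800 = 1.1176.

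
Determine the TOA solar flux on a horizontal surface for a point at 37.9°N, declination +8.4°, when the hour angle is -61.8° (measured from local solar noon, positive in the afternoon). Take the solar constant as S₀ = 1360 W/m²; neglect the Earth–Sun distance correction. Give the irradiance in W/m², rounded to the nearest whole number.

cos θ_z = sin φ sin δ + cos φ cos δ cos H = (0.6143)(0.1461) + (0.7891)(0.9893)(0.4726) = 0.4587.
Top-of-atmosphere irradiance = S₀ cos θ_z = 1360 × 0.4587 = 623.83 W/m².

624 W/m²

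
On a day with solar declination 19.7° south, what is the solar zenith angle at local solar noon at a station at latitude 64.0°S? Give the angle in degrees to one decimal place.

At local solar noon the hour angle is zero, so the zenith angle is |φ − δ| = |-64.0° − (-19.7°)| = 44.3°.

44.3°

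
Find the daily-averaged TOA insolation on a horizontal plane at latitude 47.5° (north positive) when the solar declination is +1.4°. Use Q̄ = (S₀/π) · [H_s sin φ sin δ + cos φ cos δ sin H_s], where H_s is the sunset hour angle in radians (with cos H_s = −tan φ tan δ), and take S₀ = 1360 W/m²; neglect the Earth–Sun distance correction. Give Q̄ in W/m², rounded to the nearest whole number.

305 W/m²

−tan φ tan δ = −(1.0913)(0.0244) = -0.0266; H_s = arccos(-0.0266) = 91.52°. In radians, H_s = 1.5973.
H_s sin φ sin δ = 1.5973 × 0.7373 × 0.0244 = 0.0287.
cos φ cos δ sin H_s = 0.6756 × 0.9997 × 0.9996 = 0.6751.
Q̄ = (1360/π) × (0.0287 + 0.6751) = 432.90 × 0.7038 = 304.68 W/m².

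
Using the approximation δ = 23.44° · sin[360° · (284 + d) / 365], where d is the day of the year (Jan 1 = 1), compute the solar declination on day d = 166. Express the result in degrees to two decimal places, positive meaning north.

+23.30°

360 × (284 + 166) / 365 = 443.836°; sin(443.836°) = 0.9942.
δ = 23.44 × 0.9942 = 23.304° ≈ +23.30°.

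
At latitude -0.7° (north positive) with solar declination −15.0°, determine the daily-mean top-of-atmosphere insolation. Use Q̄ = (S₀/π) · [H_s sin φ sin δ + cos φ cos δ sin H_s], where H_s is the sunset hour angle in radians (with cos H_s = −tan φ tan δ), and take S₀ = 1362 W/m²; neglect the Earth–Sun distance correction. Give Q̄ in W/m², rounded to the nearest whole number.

421 W/m²

The sunset hour angle satisfies cos H_s = −tan φ tan δ = -0.0033, giving H_s = 90.19°. In radians, H_s = 1.5741.
H_s sin φ sin δ = 1.5741 × -0.0122 × -0.2588 = 0.0050.
cos φ cos δ sin H_s = 0.9999 × 0.9659 × 1.0000 = 0.9658.
Q̄ = (1362/π) × (0.0050 + 0.9658) = 433.54 × 0.9708 = 420.88 W/m².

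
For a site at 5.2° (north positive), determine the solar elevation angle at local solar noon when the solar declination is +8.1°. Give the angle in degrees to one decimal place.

At local solar noon the hour angle is zero, so the elevation is 90° − |φ − δ| = 90° − |5.2° − (8.1°)| = 90° − 2.9° = 87.1°.

87.1°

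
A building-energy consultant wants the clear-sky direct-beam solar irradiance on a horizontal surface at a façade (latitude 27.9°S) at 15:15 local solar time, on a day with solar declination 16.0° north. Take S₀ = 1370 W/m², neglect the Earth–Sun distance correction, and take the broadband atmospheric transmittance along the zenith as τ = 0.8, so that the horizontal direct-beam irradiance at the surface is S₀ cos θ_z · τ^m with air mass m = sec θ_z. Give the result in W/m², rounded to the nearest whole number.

Hour angle H = 15° × (15.25 − 12) = 48.75°.
cos θ_z = sin φ sin δ + cos φ cos δ cos H = (-0.4679)(0.2756) + (0.8838)(0.9613)(0.6593) = 0.4312.
Air mass m = 1/cos θ_z = 1/0.4312 = 2.319; τ^m = 0.8^2.319 = 0.5960.
Surface direct beam = 1370 × 0.4312 × 0.5960 = 352.08 W/m².

352 W/m²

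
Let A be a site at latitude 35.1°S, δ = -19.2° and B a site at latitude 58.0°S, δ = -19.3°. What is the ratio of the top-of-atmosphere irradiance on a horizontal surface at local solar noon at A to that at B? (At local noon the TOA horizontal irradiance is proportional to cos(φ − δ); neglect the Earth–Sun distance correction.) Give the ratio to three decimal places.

A: cos θ_z = cos(-35.1° − (-19.2°)) = 0.9617.
B: cos θ_z = cos(-58.0° − (-19.3°)) = 0.7804.
Ratio A/B = 0.9617 / 0.7804 = 1.2323.

1.232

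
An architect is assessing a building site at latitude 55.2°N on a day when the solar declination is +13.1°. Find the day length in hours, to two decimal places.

cos H_s = −tan(55.2°) · tan(13.1°) = -0.3348, so H_s = arccos(-0.3348) = 109.56°.
Day length = 2 H_s / 15° h⁻¹ = 219.12° / 15 = 14.608 h.

14.61 hours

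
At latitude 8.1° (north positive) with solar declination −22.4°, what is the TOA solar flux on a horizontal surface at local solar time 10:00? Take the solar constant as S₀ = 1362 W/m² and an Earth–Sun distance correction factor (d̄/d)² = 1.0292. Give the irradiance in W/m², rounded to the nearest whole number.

1036 W/m²

Hour angle H = 15° × (10 − 12) = -30.00°.
cos θ_z = sin φ sin δ + cos φ cos δ cos H = (0.1409)(-0.3811) + (0.9900)(0.9245)(0.8660) = 0.7389.
Top-of-atmosphere irradiance = S₀ (d̄/d)² cos θ_z = 1362 × 1.0292 × 0.7389 = 1035.77 W/m².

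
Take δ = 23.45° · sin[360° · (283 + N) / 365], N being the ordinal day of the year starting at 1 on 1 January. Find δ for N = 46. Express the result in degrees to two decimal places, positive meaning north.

360 × (283 + 46) / 365 = 324.493°; sin(324.493°) = -0.5808.
δ = 23.45 × -0.5808 = -13.620° ≈ -13.62°.

-13.62°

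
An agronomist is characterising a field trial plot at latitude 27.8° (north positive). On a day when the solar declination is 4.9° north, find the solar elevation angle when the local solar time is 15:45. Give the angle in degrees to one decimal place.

32.0°

Hour angle H = 15° × (15.75 − 12) = 56.25°.
cos θ_z = sin φ sin δ + cos φ cos δ cos H = (0.4664)(0.0854) + (0.8846)(0.9963)(0.5556) = 0.5295.
θ_z = arccos(0.5295) = 58.03°, so the elevation is 90° − 58.03° = 31.97°.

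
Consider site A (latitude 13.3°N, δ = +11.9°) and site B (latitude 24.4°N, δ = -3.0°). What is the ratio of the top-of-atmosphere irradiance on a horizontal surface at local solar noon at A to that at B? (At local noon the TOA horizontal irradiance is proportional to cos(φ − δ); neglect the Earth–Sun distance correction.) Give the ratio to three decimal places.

1.126

A: cos θ_z = cos(13.3° − (11.9°)) = 0.9997.
B: cos θ_z = cos(24.4° − (-3.0°)) = 0.8878.
Ratio A/B = 0.9997 / 0.8878 = 1.1260.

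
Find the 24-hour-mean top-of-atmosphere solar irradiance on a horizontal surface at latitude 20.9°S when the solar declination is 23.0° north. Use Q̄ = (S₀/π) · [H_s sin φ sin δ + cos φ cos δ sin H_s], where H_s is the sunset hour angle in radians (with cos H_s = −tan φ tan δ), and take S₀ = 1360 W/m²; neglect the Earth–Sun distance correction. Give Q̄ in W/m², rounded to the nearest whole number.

282 W/m²

−tan φ tan δ = −(-0.3819)(0.4245) = 0.1621; H_s = arccos(0.1621) = 80.67°. In radians, H_s = 1.4080.
H_s sin φ sin δ = 1.4080 × -0.3567 × 0.3907 = -0.1962.
cos φ cos δ sin H_s = 0.9342 × 0.9205 × 0.9868 = 0.8486.
Q̄ = (1360/π) × (-0.1962 + 0.8486) = 432.90 × 0.6524 = 282.42 W/m².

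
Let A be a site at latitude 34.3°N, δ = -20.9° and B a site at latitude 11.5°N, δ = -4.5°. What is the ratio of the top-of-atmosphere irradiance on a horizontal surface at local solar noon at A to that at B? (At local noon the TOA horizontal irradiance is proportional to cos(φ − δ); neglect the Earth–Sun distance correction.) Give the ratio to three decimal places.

0.594

A: cos θ_z = cos(34.3° − (-20.9°)) = 0.5707.
B: cos θ_z = cos(11.5° − (-4.5°)) = 0.9613.
Ratio A/B = 0.5707 / 0.9613 = 0.5937.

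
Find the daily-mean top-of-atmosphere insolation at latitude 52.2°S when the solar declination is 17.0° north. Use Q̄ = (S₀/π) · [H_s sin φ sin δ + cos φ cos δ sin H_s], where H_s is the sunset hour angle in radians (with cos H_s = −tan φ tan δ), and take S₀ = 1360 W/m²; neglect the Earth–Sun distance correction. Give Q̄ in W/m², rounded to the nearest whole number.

117 W/m²

cos H_s = −tan(-52.2°) · tan(17.0°) = 0.3941, so H_s = arccos(0.3941) = 66.79°. In radians, H_s = 1.1657.
H_s sin φ sin δ = 1.1657 × -0.7902 × 0.2924 = -0.2693.
cos φ cos δ sin H_s = 0.6129 × 0.9563 × 0.9191 = 0.5387.
Q̄ = (1360/π) × (-0.2693 + 0.5387) = 432.90 × 0.2694 = 116.62 W/m².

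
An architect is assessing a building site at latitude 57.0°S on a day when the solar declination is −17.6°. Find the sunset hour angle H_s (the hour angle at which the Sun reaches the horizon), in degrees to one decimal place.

cos H_s = −tan(-57.0°) · tan(-17.6°) = -0.4885, so H_s = arccos(-0.4885) = 119.24°.

119.2°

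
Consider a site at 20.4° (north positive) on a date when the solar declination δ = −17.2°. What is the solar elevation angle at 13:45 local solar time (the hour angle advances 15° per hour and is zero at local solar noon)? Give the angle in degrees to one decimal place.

Hour angle H = 15° × (13.75 − 12) = 26.25°.
With φ = 20.4°, δ = -17.2°, H = 26.25°: sin φ sin δ = -0.1031, cos φ cos δ cos H = 0.8030, so cos θ_z = 0.6999.
θ_z = arccos(0.6999) = 45.58°, so the elevation is 90° − 45.58° = 44.42°.

44.4°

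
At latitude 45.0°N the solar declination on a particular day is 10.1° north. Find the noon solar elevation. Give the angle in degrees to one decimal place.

At local solar noon the hour angle is zero, so the elevation is 90° − |φ − δ| = 90° − |45.0° − (10.1°)| = 90° − 34.9° = 55.1°.

55.1°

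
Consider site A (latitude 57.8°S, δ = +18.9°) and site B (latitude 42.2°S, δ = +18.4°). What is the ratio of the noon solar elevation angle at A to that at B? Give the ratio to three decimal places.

A: 90° − |-57.8 − (18.9)| = 13.30°.
B: 90° − |-42.2 − (18.4)| = 29.40°.
Ratio A/B = 13.3000 / 29.4000 = 0.4524.

0.452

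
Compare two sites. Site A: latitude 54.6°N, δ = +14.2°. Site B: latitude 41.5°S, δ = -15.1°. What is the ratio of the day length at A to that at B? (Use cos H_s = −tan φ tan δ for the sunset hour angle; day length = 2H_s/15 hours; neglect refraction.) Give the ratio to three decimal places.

1.068

A: H_s = arccos(−tan 54.6° · tan 14.2°) = 110.86°, so 2H_s/15 = 14.7813 h.
B: H_s = arccos(−tan -41.5° · tan -15.1°) = 103.81°, so 2H_s/15 = 13.8413 h.
Ratio A/B = 14.7813 / 13.8413 = 1.0679.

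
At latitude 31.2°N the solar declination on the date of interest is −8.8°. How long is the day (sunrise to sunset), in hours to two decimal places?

cos H_s = −tan(31.2°) · tan(-8.8°) = 0.0938, so H_s = arccos(0.0938) = 84.62°.
Day length = 2 H_s / 15° h⁻¹ = 169.24° / 15 = 11.283 h.

11.28 hours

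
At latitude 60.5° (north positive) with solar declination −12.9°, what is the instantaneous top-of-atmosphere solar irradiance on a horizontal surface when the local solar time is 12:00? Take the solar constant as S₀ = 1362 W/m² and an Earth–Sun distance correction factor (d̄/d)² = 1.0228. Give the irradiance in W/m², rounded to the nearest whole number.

398 W/m²

Hour angle H = 15° × (12 − 12) = 0.00°.
cos θ_z = sin φ sin δ + cos φ cos δ cos H = (0.8704)(-0.2233) + (0.4924)(0.9748)(1.0000) = 0.2856.
Top-of-atmosphere irradiance = S₀ (d̄/d)² cos θ_z = 1362 × 1.0228 × 0.2856 = 397.86 W/m².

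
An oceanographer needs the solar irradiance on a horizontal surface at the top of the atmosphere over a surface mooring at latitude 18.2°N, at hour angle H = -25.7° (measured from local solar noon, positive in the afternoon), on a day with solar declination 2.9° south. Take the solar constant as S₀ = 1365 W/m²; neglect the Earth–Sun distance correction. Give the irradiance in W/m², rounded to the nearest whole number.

1145 W/m²

With φ = 18.2°, δ = -2.9°, H = -25.70°: sin φ sin δ = -0.0158, cos φ cos δ cos H = 0.8549, so cos θ_z = 0.8391.
Top-of-atmosphere irradiance = S₀ cos θ_z = 1365 × 0.8391 = 1145.37 W/m².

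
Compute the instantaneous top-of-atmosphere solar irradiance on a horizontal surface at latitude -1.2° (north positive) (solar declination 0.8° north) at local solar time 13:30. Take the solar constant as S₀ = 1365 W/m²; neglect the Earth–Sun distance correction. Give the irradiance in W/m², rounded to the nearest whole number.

1260 W/m²

Hour angle H = 15° × (13.5 − 12) = 22.50°.
cos θ_z = sin(-1.2°) sin(0.8°) + cos(-1.2°) cos(0.8°) cos(22.50°) = -0.0003 + 0.9236 = 0.9233.
Top-of-atmosphere irradiance = S₀ cos θ_z = 1365 × 0.9233 = 1260.30 W/m².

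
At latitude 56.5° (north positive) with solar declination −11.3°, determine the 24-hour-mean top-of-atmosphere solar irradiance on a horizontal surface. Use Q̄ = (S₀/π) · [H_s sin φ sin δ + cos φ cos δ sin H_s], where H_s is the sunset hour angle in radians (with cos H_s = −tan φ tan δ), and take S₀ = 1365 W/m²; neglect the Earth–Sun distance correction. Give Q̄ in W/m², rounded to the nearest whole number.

134 W/m²

−tan φ tan δ = −(1.5108)(-0.1998) = 0.3019; H_s = arccos(0.3019) = 72.43°. In radians, H_s = 1.2641.
H_s sin φ sin δ = 1.2641 × 0.8339 × -0.1959 = -0.2065.
cos φ cos δ sin H_s = 0.5519 × 0.9806 × 0.9533 = 0.5159.
Q̄ = (1365/π) × (-0.2065 + 0.5159) = 434.49 × 0.3094 = 134.43 W/m².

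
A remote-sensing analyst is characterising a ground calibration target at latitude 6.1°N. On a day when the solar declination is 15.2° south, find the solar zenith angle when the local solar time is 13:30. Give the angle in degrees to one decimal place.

30.8°

Hour angle H = 15° × (13.5 − 12) = 22.50°.
cos θ_z = sin φ sin δ + cos φ cos δ cos H = (0.1063)(-0.2622) + (0.9943)(0.9650)(0.9239) = 0.8586.
θ_z = arccos(0.8586) = 30.84°.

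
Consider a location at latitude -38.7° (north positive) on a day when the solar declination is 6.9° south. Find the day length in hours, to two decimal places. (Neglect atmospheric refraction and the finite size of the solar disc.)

cos H_s = −tan(-38.7°) · tan(-6.9°) = -0.0969, so H_s = arccos(-0.0969) = 95.56°.
Day length = 2 H_s / 15° h⁻¹ = 191.12° / 15 = 12.741 h.

12.74 hours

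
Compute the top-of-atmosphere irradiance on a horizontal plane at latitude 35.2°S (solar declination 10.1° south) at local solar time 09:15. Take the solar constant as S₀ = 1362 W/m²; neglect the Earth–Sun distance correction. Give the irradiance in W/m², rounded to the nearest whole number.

961 W/m²

Hour angle H = 15° × (9.25 − 12) = -41.25°.
cos θ_z = sin φ sin δ + cos φ cos δ cos H = (-0.5764)(-0.1754) + (0.8171)(0.9845)(0.7518) = 0.7059.
Top-of-atmosphere irradiance = S₀ cos θ_z = 1362 × 0.7059 = 961.44 W/m².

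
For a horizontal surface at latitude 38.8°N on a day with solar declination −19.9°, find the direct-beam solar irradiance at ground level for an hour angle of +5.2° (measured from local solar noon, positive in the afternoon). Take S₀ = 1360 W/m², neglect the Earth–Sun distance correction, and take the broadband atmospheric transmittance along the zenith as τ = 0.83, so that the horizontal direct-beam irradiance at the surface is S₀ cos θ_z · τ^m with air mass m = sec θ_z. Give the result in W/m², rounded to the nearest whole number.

With φ = 38.8°, δ = -19.9°, H = 5.20°: sin φ sin δ = -0.2133, cos φ cos δ cos H = 0.7298, so cos θ_z = 0.5165.
Air mass m = 1/cos θ_z = 1/0.5165 = 1.936; τ^m = 0.83^1.936 = 0.6972.
Surface direct beam = 1360 × 0.5165 × 0.6972 = 489.74 W/m².

490 W/m²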